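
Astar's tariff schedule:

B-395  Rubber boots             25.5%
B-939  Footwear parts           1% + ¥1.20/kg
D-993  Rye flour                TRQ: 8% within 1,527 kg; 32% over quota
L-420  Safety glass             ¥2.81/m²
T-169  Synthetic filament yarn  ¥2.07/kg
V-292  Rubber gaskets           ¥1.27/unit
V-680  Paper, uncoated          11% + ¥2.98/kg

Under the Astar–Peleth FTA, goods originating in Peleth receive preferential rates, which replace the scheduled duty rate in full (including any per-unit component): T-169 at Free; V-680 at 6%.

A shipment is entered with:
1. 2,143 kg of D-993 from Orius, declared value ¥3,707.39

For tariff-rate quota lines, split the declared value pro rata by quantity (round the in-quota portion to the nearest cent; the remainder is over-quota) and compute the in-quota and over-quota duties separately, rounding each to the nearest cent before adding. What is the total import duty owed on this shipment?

Line 1 (D-993, Orius, 2,143 kg, ¥3,707.39):
Code D-993 is under a tariff-rate quota (threshold 1,527 kg). In-quota: 1,527 kg at 8%; over-quota: 616 kg at 32%.
Pro-rata value split: in-quota = ¥3,707.39 × 1,527/2,143 = ¥2,641.71; over-quota = ¥3,707.39 − ¥2,641.71 = ¥1,065.68.
In-quota duty = ¥2,641.71 × 8% = ¥211.34. Over-quota duty = ¥1,065.68 × 32% = ¥341.02.
Line duty = ¥211.34 + ¥341.02 = ¥552.36.

¥552.36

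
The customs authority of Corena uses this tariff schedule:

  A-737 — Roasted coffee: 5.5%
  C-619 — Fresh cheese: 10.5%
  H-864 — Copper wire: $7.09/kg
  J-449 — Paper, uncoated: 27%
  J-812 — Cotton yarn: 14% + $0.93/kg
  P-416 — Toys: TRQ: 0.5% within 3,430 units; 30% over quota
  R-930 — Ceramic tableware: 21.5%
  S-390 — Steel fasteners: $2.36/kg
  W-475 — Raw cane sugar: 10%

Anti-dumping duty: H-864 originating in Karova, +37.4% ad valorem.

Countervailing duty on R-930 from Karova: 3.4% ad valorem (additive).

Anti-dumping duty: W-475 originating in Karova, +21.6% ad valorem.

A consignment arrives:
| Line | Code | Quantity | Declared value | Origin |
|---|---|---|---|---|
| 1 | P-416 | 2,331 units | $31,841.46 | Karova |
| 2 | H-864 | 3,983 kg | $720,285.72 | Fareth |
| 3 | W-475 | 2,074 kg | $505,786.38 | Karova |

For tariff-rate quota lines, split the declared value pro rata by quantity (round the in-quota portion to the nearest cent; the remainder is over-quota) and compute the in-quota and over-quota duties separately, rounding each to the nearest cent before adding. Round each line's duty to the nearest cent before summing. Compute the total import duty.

$188,227.18

Line 1 (P-416, Karova, 2,331 units, $31,841.46):
Code P-416 is under a tariff-rate quota (threshold 3,430 units). Quantity 2,331 units is within the quota, so the in-quota rate 0.5% applies to the full value.
Duty = $31,841.46 × 0.5% = $159.21.
Line 2 (H-864, Fareth, 3,983 kg, $720,285.72):
Base rate for H-864 is $7.09/kg.
The additional-duty order on H-864 targets Karova, not Fareth; it does not apply.
Duty = 3,983 × $7.09 = $28,239.47.
Line 3 (W-475, Karova, 2,074 kg, $505,786.38):
Base rate for W-475 is 10%.
Additional duty on W-475 from Karova: +21.6%. Applied ad valorem rate: 10% + 21.6% = 31.6%.
Duty = $505,786.38 × 31.6% = $159,828.50.
Total = $159.21 + $28,239.47 + $159,828.50 = $188,227.18.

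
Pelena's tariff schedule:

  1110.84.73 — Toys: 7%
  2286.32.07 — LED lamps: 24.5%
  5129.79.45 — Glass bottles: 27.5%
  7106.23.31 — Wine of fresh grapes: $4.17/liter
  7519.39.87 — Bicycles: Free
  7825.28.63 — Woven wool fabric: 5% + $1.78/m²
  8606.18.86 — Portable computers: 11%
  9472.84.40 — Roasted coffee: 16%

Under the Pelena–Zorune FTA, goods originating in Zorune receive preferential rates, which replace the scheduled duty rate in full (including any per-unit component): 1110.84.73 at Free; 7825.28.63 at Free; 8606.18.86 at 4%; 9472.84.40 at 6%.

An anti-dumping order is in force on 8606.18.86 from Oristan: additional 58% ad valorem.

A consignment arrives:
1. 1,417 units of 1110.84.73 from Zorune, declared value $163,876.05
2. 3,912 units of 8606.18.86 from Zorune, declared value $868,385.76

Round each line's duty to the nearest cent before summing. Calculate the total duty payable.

$34,735.43

Line 1 (1110.84.73, Zorune, 1,417 units, $163,876.05):
Base rate for 1110.84.73 is 7%.
Origin Zorune qualifies under the Pelena–Zorune agreement and 1110.84.73 is covered: preferential rate Free applies instead.
Duty = $163,876.05 × 0% = $0.00.
Line 2 (8606.18.86, Zorune, 3,912 units, $868,385.76):
Base rate for 8606.18.86 is 11%.
Origin Zorune qualifies under the Pelena–Zorune agreement and 8606.18.86 is covered: preferential rate 4% applies instead.
The additional-duty order on 8606.18.86 targets Oristan, not Zorune; it does not apply.
Duty = $868,385.76 × 4% = $34,735.43.
Total = $0.00 + $34,735.43 = $34,735.43.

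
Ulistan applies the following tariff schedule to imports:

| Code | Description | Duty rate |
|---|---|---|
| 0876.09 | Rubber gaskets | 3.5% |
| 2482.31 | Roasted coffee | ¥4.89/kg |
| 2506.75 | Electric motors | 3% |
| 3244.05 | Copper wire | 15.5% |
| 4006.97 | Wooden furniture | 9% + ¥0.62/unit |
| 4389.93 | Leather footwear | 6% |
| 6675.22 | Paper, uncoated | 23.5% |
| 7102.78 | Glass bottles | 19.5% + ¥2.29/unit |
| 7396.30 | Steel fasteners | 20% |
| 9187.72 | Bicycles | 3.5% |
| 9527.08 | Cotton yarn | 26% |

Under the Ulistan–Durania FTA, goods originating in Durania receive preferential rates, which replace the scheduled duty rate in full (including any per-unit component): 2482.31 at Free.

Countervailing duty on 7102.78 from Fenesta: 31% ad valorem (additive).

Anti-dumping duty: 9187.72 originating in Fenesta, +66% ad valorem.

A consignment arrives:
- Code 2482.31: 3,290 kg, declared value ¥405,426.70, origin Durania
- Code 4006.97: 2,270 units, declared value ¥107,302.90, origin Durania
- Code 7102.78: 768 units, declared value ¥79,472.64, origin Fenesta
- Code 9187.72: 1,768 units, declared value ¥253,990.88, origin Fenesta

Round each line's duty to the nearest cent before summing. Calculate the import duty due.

¥229,480.72

Line 1 (2482.31, Durania, 3,290 kg, ¥405,426.70):
Base rate for 2482.31 is ¥4.89/kg.
Origin Durania qualifies under the Ulistan–Durania agreement and 2482.31 is covered: preferential rate Free applies instead.
Duty = ¥405,426.70 × 0% = ¥0.00.
Line 2 (4006.97, Durania, 2,270 units, ¥107,302.90):
Base rate for 4006.97 is 9% + ¥0.62/unit.
Origin Durania is the FTA partner but 4006.97 is not on the preference list; base rate stands.
Duty = ¥107,302.90 × 9% + 2,270 × ¥0.62 = ¥11,064.66.
Line 3 (7102.78, Fenesta, 768 units, ¥79,472.64):
Base rate for 7102.78 is 19.5% + ¥2.29/unit.
Additional duty on 7102.78 from Fenesta: +31%. Applied ad valorem rate: 19.5% + 31% = 50.5%.
Duty = ¥79,472.64 × 50.5% + 768 × ¥2.29 = ¥41,892.40.
Line 4 (9187.72, Fenesta, 1,768 units, ¥253,990.88):
Base rate for 9187.72 is 3.5%.
Additional duty on 9187.72 from Fenesta: +66%. Applied ad valorem rate: 3.5% + 66% = 69.5%.
Duty = ¥253,990.88 × 69.5% = ¥176,523.66.
Total = ¥0.00 + ¥11,064.66 + ¥41,892.40 + ¥176,523.66 = ¥229,480.72.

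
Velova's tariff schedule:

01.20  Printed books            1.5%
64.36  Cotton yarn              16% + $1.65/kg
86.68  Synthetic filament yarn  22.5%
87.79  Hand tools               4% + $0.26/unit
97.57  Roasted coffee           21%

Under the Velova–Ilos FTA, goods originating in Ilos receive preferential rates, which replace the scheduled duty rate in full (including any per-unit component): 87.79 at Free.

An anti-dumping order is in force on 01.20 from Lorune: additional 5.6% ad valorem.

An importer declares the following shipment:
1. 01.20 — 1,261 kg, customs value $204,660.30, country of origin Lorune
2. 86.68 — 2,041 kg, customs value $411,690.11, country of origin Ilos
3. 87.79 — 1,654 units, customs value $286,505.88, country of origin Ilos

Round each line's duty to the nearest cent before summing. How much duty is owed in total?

$107,161.15

Line 1 (01.20, Lorune, 1,261 kg, $204,660.30):
Base rate for 01.20 is 1.5%.
Additional duty on 01.20 from Lorune: +5.6%. Applied ad valorem rate: 1.5% + 5.6% = 7.1%.
Duty = $204,660.30 × 7.1% = $14,530.88.
Line 2 (86.68, Ilos, 2,041 kg, $411,690.11):
Base rate for 86.68 is 22.5%.
Origin Ilos is the FTA partner but 86.68 is not on the preference list; base rate stands.
Duty = $411,690.11 × 22.5% = $92,630.27.
Line 3 (87.79, Ilos, 1,654 units, $286,505.88):
Base rate for 87.79 is 4% + $0.26/unit.
Origin Ilos qualifies under the Velova–Ilos agreement and 87.79 is covered: preferential rate Free applies instead.
Duty = $286,505.88 × 0% = $0.00.
Total = $14,530.88 + $92,630.27 + $0.00 = $107,161.15.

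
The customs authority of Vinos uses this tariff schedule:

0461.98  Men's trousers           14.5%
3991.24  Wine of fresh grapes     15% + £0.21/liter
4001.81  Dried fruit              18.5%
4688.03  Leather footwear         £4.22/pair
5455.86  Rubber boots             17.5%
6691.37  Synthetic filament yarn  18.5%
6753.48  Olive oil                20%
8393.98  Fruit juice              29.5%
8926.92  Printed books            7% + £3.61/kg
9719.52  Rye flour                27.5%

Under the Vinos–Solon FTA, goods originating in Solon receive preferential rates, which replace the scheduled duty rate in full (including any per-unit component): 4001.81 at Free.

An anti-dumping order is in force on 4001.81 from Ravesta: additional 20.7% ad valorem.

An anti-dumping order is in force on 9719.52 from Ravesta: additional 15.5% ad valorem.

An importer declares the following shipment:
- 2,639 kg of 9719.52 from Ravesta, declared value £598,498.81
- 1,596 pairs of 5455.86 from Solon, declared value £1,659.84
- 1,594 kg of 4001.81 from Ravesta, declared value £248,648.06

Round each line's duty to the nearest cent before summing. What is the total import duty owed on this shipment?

Line 1 (9719.52, Ravesta, 2,639 kg, £598,498.81):
Base rate for 9719.52 is 27.5%.
Additional duty on 9719.52 from Ravesta: +15.5%. Applied ad valorem rate: 27.5% + 15.5% = 43%.
Duty = £598,498.81 × 43% = £257,354.49.
Line 2 (5455.86, Solon, 1,596 pairs, £1,659.84):
Base rate for 5455.86 is 17.5%.
Origin Solon is the FTA partner but 5455.86 is not on the preference list; base rate stands.
Duty = £1,659.84 × 17.5% = £290.47.
Line 3 (4001.81, Ravesta, 1,594 kg, £248,648.06):
Base rate for 4001.81 is 18.5%.
4001.81 has an FTA preferential rate, but origin Ravesta is not Solon; base rate stands.
Additional duty on 4001.81 from Ravesta: +20.7%. Applied ad valorem rate: 18.5% + 20.7% = 39.2%.
Duty = £248,648.06 × 39.2% = £97,470.04.
Total = £257,354.49 + £290.47 + £97,470.04 = £355,115.00.

£355,115.00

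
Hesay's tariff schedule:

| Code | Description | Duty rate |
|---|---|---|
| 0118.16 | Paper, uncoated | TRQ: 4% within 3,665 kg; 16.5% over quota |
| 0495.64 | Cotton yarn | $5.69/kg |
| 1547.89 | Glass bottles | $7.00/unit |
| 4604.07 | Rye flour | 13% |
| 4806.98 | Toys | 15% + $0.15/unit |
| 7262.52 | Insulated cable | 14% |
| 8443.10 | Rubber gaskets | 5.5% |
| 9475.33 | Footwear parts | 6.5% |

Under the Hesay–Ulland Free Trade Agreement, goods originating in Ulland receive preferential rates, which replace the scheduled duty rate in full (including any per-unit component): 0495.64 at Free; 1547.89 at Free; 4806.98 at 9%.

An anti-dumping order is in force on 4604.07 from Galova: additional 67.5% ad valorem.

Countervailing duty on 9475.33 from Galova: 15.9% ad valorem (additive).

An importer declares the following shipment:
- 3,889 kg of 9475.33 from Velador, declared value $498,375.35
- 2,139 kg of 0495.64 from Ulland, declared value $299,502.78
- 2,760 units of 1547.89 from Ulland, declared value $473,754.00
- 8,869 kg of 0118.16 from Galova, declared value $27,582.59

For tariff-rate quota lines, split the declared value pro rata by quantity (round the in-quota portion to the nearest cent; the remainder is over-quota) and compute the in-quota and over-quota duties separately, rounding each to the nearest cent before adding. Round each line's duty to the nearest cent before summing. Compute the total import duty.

Line 1 (9475.33, Velador, 3,889 kg, $498,375.35):
Base rate for 9475.33 is 6.5%.
The additional-duty order on 9475.33 targets Galova, not Velador; it does not apply.
Duty = $498,375.35 × 6.5% = $32,394.40.
Line 2 (0495.64, Ulland, 2,139 kg, $299,502.78):
Base rate for 0495.64 is $5.69/kg.
Origin Ulland qualifies under the Hesay–Ulland agreement and 0495.64 is covered: preferential rate Free applies instead.
Duty = $299,502.78 × 0% = $0.00.
Line 3 (1547.89, Ulland, 2,760 units, $473,754.00):
Base rate for 1547.89 is $7.00/unit.
Origin Ulland qualifies under the Hesay–Ulland agreement and 1547.89 is covered: preferential rate Free applies instead.
Duty = $473,754.00 × 0% = $0.00.
Line 4 (0118.16, Galova, 8,869 kg, $27,582.59):
Code 0118.16 is under a tariff-rate quota (threshold 3,665 kg). In-quota: 3,665 kg at 4%; over-quota: 5,204 kg at 16.5%.
Pro-rata value split: in-quota = $27,582.59 × 3,665/8,869 = $11,398.15; over-quota = $27,582.59 − $11,398.15 = $16,184.44.
In-quota duty = $11,398.15 × 4% = $455.93. Over-quota duty = $16,184.44 × 16.5% = $2,670.43.
Line duty = $455.93 + $2,670.43 = $3,126.36.
Total = $32,394.40 + $0.00 + $0.00 + $3,126.36 = $35,520.76.

$35,520.76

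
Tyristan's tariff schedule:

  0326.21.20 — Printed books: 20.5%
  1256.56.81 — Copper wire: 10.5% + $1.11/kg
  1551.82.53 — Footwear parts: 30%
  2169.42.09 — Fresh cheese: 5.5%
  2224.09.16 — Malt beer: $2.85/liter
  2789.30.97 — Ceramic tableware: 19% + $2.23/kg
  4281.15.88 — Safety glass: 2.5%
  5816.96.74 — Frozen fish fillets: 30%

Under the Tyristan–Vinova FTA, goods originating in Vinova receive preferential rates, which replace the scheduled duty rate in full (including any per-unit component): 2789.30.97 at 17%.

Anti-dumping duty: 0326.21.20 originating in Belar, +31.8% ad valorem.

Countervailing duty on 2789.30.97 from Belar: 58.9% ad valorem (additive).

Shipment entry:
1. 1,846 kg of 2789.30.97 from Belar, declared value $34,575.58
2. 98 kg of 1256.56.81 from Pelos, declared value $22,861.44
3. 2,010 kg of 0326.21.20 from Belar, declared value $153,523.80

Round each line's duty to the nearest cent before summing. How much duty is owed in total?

$113,853.14

Line 1 (2789.30.97, Belar, 1,846 kg, $34,575.58):
Base rate for 2789.30.97 is 19% + $2.23/kg.
2789.30.97 has an FTA preferential rate, but origin Belar is not Vinova; base rate stands.
Additional duty on 2789.30.97 from Belar: +58.9%. Applied ad valorem rate: 19% + 58.9% = 77.9%.
Duty = $34,575.58 × 77.9% + 1,846 × $2.23 = $31,050.96.
Line 2 (1256.56.81, Pelos, 98 kg, $22,861.44):
Base rate for 1256.56.81 is 10.5% + $1.11/kg.
Duty = $22,861.44 × 10.5% + 98 × $1.11 = $2,509.23.
Line 3 (0326.21.20, Belar, 2,010 kg, $153,523.80):
Base rate for 0326.21.20 is 20.5%.
Additional duty on 0326.21.20 from Belar: +31.8%. Applied ad valorem rate: 20.5% + 31.8% = 52.3%.
Duty = $153,523.80 × 52.3% = $80,292.95.
Total = $31,050.96 + $2,509.23 + $80,292.95 = $113,853.14.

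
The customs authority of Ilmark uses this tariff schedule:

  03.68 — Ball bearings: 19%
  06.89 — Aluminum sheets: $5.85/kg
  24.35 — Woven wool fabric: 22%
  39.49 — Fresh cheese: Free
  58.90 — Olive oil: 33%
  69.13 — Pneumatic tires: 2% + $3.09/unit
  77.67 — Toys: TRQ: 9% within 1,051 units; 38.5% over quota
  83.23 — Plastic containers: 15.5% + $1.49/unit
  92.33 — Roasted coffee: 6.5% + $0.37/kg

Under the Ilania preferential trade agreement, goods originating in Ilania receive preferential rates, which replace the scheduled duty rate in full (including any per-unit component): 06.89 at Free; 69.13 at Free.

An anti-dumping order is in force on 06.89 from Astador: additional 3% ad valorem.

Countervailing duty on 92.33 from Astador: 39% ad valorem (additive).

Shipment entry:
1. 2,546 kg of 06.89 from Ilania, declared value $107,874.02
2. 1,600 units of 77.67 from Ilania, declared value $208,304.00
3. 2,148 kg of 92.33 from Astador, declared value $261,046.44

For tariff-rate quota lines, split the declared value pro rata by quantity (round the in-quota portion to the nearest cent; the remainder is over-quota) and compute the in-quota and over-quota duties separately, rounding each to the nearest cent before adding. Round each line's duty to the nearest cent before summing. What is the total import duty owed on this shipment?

Line 1 (06.89, Ilania, 2,546 kg, $107,874.02):
Base rate for 06.89 is $5.85/kg.
Origin Ilania qualifies under the Ilmark–Ilania agreement and 06.89 is covered: preferential rate Free applies instead.
The additional-duty order on 06.89 targets Astador, not Ilania; it does not apply.
Duty = $107,874.02 × 0% = $0.00.
Line 2 (77.67, Ilania, 1,600 units, $208,304.00):
Code 77.67 is under a tariff-rate quota (threshold 1,051 units). In-quota: 1,051 units at 9%; over-quota: 549 units at 38.5%.
Pro-rata value split: in-quota = $208,304.00 × 1,051/1,600 = $136,829.69; over-quota = $208,304.00 − $136,829.69 = $71,474.31.
In-quota duty = $136,829.69 × 9% = $12,314.67. Over-quota duty = $71,474.31 × 38.5% = $27,517.61.
Line duty = $12,314.67 + $27,517.61 = $39,832.28.
Line 3 (92.33, Astador, 2,148 kg, $261,046.44):
Base rate for 92.33 is 6.5% + $0.37/kg.
Additional duty on 92.33 from Astador: +39%. Applied ad valorem rate: 6.5% + 39% = 45.5%.
Duty = $261,046.44 × 45.5% + 2,148 × $0.37 = $119,570.89.
Total = $0.00 + $39,832.28 + $119,570.89 = $159,403.17.

$159,403.17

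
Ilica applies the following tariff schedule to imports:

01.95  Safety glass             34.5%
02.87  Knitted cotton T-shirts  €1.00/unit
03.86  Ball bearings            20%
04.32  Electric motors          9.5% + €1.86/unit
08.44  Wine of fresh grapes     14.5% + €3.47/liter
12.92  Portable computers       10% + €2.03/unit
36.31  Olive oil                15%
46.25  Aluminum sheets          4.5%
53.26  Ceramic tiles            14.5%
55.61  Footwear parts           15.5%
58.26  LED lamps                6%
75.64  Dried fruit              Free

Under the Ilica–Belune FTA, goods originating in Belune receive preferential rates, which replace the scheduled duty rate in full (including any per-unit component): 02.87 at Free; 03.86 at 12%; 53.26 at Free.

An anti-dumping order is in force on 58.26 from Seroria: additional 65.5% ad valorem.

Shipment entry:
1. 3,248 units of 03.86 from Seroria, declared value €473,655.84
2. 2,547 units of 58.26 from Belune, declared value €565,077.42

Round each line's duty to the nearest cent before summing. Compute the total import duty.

€128,635.82

Line 1 (03.86, Seroria, 3,248 units, €473,655.84):
Base rate for 03.86 is 20%.
03.86 has an FTA preferential rate, but origin Seroria is not Belune; base rate stands.
Duty = €473,655.84 × 20% = €94,731.17.
Line 2 (58.26, Belune, 2,547 units, €565,077.42):
Base rate for 58.26 is 6%.
Origin Belune is the FTA partner but 58.26 is not on the preference list; base rate stands.
The additional-duty order on 58.26 targets Seroria, not Belune; it does not apply.
Duty = €565,077.42 × 6% = €33,904.65.
Total = €94,731.17 + €33,904.65 = €128,635.82.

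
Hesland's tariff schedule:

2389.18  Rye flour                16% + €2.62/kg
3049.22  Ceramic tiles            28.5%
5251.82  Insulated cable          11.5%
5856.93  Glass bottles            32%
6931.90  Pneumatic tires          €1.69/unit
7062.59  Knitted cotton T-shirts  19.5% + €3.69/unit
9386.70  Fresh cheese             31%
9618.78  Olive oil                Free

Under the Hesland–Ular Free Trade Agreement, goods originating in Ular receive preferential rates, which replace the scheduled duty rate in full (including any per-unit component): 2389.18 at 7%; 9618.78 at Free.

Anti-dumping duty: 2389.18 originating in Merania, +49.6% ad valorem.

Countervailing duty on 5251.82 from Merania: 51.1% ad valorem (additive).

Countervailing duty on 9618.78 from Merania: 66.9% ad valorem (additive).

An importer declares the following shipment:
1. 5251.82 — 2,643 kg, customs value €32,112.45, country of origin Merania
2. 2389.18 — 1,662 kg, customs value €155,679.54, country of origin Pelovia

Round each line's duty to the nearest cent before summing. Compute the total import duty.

€49,365.56

Line 1 (5251.82, Merania, 2,643 kg, €32,112.45):
Base rate for 5251.82 is 11.5%.
Additional duty on 5251.82 from Merania: +51.1%. Applied ad valorem rate: 11.5% + 51.1% = 62.6%.
Duty = €32,112.45 × 62.6% = €20,102.39.
Line 2 (2389.18, Pelovia, 1,662 kg, €155,679.54):
Base rate for 2389.18 is 16% + €2.62/kg.
2389.18 has an FTA preferential rate, but origin Pelovia is not Ular; base rate stands.
The additional-duty order on 2389.18 targets Merania, not Pelovia; it does not apply.
Duty = €155,679.54 × 16% + 1,662 × €2.62 = €29,263.17.
Total = €20,102.39 + €29,263.17 = €49,365.56.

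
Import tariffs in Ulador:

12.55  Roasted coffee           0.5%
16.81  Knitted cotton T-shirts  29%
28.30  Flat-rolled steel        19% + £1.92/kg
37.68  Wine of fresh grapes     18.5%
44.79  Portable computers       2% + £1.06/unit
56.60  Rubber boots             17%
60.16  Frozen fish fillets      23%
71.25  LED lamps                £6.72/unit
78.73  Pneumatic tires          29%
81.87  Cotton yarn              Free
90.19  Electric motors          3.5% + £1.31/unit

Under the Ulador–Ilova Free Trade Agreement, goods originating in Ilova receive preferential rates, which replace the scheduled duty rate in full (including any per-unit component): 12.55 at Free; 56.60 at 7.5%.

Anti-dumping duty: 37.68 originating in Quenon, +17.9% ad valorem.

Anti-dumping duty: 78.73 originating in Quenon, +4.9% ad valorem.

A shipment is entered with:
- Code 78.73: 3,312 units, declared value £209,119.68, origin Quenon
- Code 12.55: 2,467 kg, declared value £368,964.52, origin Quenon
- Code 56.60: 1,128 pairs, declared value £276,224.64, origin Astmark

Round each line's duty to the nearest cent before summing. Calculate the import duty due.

Line 1 (78.73, Quenon, 3,312 units, £209,119.68):
Base rate for 78.73 is 29%.
Additional duty on 78.73 from Quenon: +4.9%. Applied ad valorem rate: 29% + 4.9% = 33.9%.
Duty = £209,119.68 × 33.9% = £70,891.57.
Line 2 (12.55, Quenon, 2,467 kg, £368,964.52):
Base rate for 12.55 is 0.5%.
12.55 has an FTA preferential rate, but origin Quenon is not Ilova; base rate stands.
Duty = £368,964.52 × 0.5% = £1,844.82.
Line 3 (56.60, Astmark, 1,128 pairs, £276,224.64):
Base rate for 56.60 is 17%.
56.60 has an FTA preferential rate, but origin Astmark is not Ilova; base rate stands.
Duty = £276,224.64 × 17% = £46,958.19.
Total = £70,891.57 + £1,844.82 + £46,958.19 = £119,694.58.

£119,694.58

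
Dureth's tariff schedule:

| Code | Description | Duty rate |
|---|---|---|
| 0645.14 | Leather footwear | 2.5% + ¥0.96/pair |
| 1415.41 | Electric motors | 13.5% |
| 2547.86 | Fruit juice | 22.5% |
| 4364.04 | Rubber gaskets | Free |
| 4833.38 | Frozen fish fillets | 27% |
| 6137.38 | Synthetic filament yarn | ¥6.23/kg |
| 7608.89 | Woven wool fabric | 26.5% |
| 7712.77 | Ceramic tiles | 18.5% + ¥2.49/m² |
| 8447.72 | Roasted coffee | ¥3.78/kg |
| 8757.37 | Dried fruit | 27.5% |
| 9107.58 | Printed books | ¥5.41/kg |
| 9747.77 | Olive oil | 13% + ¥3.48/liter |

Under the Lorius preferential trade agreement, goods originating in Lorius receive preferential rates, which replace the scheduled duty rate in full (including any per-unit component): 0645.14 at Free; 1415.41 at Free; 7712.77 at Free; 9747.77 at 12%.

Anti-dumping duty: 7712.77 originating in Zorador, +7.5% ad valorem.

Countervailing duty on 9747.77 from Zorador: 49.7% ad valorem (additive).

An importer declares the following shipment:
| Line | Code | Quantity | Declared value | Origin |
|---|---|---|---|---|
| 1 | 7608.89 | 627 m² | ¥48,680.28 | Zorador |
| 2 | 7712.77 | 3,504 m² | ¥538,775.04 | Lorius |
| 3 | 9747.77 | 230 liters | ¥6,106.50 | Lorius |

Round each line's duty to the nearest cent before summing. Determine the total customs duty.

¥13,633.05

Line 1 (7608.89, Zorador, 627 m², ¥48,680.28):
Base rate for 7608.89 is 26.5%.
Duty = ¥48,680.28 × 26.5% = ¥12,900.27.
Line 2 (7712.77, Lorius, 3,504 m², ¥538,775.04):
Base rate for 7712.77 is 18.5% + ¥2.49/m².
Origin Lorius qualifies under the Dureth–Lorius agreement and 7712.77 is covered: preferential rate Free applies instead.
The additional-duty order on 7712.77 targets Zorador, not Lorius; it does not apply.
Duty = ¥538,775.04 × 0% = ¥0.00.
Line 3 (9747.77, Lorius, 230 liters, ¥6,106.50):
Base rate for 9747.77 is 13% + ¥3.48/liter.
Origin Lorius qualifies under the Dureth–Lorius agreement and 9747.77 is covered: preferential rate 12% applies instead.
The additional-duty order on 9747.77 targets Zorador, not Lorius; it does not apply.
Duty = ¥6,106.50 × 12% = ¥732.78.
Total = ¥12,900.27 + ¥0.00 + ¥732.78 = ¥13,633.05.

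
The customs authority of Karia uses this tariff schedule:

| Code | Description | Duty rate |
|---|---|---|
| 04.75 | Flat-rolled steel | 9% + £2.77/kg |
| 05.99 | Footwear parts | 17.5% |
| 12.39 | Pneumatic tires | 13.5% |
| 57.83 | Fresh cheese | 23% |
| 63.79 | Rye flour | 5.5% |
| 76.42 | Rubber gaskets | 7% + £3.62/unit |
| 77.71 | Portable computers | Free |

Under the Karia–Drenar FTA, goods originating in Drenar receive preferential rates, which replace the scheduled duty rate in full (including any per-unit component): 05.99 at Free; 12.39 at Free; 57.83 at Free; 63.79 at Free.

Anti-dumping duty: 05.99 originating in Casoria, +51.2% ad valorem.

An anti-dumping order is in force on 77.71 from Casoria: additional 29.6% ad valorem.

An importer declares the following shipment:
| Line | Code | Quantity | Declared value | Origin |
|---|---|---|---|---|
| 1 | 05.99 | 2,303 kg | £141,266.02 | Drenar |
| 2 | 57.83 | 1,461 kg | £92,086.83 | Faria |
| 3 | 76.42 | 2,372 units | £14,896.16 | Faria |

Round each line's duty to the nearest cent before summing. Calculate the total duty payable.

Line 1 (05.99, Drenar, 2,303 kg, £141,266.02):
Base rate for 05.99 is 17.5%.
Origin Drenar qualifies under the Karia–Drenar agreement and 05.99 is covered: preferential rate Free applies instead.
The additional-duty order on 05.99 targets Casoria, not Drenar; it does not apply.
Duty = £141,266.02 × 0% = £0.00.
Line 2 (57.83, Faria, 1,461 kg, £92,086.83):
Base rate for 57.83 is 23%.
57.83 has an FTA preferential rate, but origin Faria is not Drenar; base rate stands.
Duty = £92,086.83 × 23% = £21,179.97.
Line 3 (76.42, Faria, 2,372 units, £14,896.16):
Base rate for 76.42 is 7% + £3.62/unit.
Duty = £14,896.16 × 7% + 2,372 × £3.62 = £9,629.37.
Total = £0.00 + £21,179.97 + £9,629.37 = £30,809.34.

£30,809.34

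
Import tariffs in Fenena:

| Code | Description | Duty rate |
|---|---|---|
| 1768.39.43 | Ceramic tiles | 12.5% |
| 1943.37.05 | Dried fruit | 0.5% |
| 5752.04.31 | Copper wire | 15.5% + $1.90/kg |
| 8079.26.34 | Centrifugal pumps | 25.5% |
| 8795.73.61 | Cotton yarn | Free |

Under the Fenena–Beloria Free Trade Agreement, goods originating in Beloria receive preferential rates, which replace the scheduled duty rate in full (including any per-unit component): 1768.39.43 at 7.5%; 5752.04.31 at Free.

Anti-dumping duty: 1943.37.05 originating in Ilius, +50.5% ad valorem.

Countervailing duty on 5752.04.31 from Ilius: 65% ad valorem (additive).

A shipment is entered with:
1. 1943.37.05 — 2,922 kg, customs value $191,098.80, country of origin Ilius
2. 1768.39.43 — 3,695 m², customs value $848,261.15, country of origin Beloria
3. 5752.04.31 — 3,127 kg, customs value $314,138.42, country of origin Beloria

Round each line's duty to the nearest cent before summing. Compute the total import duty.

$161,079.98

Line 1 (1943.37.05, Ilius, 2,922 kg, $191,098.80):
Base rate for 1943.37.05 is 0.5%.
Additional duty on 1943.37.05 from Ilius: +50.5%. Applied ad valorem rate: 0.5% + 50.5% = 51%.
Duty = $191,098.80 × 51% = $97,460.39.
Line 2 (1768.39.43, Beloria, 3,695 m², $848,261.15):
Base rate for 1768.39.43 is 12.5%.
Origin Beloria qualifies under the Fenena–Beloria agreement and 1768.39.43 is covered: preferential rate 7.5% applies instead.
Duty = $848,261.15 × 7.5% = $63,619.59.
Line 3 (5752.04.31, Beloria, 3,127 kg, $314,138.42):
Base rate for 5752.04.31 is 15.5% + $1.90/kg.
Origin Beloria qualifies under the Fenena–Beloria agreement and 5752.04.31 is covered: preferential rate Free applies instead.
The additional-duty order on 5752.04.31 targets Ilius, not Beloria; it does not apply.
Duty = $314,138.42 × 0% = $0.00.
Total = $97,460.39 + $63,619.59 + $0.00 = $161,079.98.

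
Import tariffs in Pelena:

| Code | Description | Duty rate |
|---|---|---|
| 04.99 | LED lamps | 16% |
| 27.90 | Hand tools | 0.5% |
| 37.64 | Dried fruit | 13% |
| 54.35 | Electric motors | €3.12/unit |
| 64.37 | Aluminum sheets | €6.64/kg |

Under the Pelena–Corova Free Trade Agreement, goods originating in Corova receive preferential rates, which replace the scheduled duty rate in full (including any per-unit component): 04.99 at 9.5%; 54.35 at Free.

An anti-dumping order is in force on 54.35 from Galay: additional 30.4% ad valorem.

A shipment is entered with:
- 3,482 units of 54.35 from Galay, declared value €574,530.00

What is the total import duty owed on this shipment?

€185,520.96

Line 1 (54.35, Galay, 3,482 units, €574,530.00):
Base rate for 54.35 is €3.12/unit.
54.35 has an FTA preferential rate, but origin Galay is not Corova; base rate stands.
Additional duty on 54.35 from Galay: +30.4% ad valorem. Applied ad valorem rate = 30.4%.
Duty = €574,530.00 × 30.4% + 3,482 × €3.12 = €185,520.96.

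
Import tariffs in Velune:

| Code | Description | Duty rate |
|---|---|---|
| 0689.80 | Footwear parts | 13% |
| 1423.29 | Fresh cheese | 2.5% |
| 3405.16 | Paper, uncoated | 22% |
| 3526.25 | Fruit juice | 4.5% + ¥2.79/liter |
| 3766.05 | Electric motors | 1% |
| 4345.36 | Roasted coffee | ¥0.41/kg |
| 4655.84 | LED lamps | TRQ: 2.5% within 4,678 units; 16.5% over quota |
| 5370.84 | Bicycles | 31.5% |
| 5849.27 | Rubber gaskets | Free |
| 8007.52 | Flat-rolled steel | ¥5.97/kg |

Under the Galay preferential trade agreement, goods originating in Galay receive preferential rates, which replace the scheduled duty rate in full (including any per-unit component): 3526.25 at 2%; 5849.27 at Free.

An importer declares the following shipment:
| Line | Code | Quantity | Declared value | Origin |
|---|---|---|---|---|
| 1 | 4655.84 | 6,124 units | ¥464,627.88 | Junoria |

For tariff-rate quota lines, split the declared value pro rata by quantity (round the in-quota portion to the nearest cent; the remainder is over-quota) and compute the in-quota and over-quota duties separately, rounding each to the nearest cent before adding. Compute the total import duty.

¥26,974.82

Line 1 (4655.84, Junoria, 6,124 units, ¥464,627.88):
Code 4655.84 is under a tariff-rate quota (threshold 4,678 units). In-quota: 4,678 units at 2.5%; over-quota: 1,446 units at 16.5%.
Pro-rata value split: in-quota = ¥464,627.88 × 4,678/6,124 = ¥354,919.86; over-quota = ¥464,627.88 − ¥354,919.86 = ¥109,708.02.
In-quota duty = ¥354,919.86 × 2.5% = ¥8,873.00. Over-quota duty = ¥109,708.02 × 16.5% = ¥18,101.82.
Line duty = ¥8,873.00 + ¥18,101.82 = ¥26,974.82.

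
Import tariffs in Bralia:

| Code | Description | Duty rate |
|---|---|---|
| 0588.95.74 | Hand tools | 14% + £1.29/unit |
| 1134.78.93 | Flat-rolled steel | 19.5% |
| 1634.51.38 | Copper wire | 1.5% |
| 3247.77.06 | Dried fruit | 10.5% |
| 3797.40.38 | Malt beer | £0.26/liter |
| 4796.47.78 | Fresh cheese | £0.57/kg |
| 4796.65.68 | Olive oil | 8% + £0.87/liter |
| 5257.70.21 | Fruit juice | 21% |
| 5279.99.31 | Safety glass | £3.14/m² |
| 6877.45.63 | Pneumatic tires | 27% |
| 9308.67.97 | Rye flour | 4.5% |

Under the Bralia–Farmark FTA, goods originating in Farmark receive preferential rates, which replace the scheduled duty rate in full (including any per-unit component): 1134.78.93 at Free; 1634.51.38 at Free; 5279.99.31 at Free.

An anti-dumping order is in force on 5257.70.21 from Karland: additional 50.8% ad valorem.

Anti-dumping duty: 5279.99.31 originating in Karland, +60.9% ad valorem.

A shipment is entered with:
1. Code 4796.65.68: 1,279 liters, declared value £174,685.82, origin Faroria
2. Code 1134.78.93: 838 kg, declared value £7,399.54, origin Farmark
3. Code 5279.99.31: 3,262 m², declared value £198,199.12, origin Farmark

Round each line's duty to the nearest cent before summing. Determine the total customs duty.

£15,087.60

Line 1 (4796.65.68, Faroria, 1,279 liters, £174,685.82):
Base rate for 4796.65.68 is 8% + £0.87/liter.
Duty = £174,685.82 × 8% + 1,279 × £0.87 = £15,087.60.
Line 2 (1134.78.93, Farmark, 838 kg, £7,399.54):
Base rate for 1134.78.93 is 19.5%.
Origin Farmark qualifies under the Bralia–Farmark agreement and 1134.78.93 is covered: preferential rate Free applies instead.
Duty = £7,399.54 × 0% = £0.00.
Line 3 (5279.99.31, Farmark, 3,262 m², £198,199.12):
Base rate for 5279.99.31 is £3.14/m².
Origin Farmark qualifies under the Bralia–Farmark agreement and 5279.99.31 is covered: preferential rate Free applies instead.
The additional-duty order on 5279.99.31 targets Karland, not Farmark; it does not apply.
Duty = £198,199.12 × 0% = £0.00.
Total = £15,087.60 + £0.00 + £0.00 = £15,087.60.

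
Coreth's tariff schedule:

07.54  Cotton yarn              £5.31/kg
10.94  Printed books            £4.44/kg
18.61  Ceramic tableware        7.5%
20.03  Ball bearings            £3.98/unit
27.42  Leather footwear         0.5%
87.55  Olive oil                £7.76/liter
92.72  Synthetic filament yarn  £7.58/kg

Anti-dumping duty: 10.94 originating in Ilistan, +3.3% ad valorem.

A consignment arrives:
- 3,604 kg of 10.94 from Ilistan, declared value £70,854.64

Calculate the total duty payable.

Line 1 (10.94, Ilistan, 3,604 kg, £70,854.64):
Base rate for 10.94 is £4.44/kg.
Additional duty on 10.94 from Ilistan: +3.3% ad valorem. Applied ad valorem rate = 3.3%.
Duty = £70,854.64 × 3.3% + 3,604 × £4.44 = £18,339.96.

£18,339.96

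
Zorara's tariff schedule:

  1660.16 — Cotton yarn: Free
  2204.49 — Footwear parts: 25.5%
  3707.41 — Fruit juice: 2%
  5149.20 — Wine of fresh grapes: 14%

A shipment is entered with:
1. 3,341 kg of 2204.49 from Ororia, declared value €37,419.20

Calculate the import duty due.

€9,541.90

Line 1 (2204.49, Ororia, 3,341 kg, €37,419.20):
Base rate for 2204.49 is 25.5%.
Duty = €37,419.20 × 25.5% = €9,541.90.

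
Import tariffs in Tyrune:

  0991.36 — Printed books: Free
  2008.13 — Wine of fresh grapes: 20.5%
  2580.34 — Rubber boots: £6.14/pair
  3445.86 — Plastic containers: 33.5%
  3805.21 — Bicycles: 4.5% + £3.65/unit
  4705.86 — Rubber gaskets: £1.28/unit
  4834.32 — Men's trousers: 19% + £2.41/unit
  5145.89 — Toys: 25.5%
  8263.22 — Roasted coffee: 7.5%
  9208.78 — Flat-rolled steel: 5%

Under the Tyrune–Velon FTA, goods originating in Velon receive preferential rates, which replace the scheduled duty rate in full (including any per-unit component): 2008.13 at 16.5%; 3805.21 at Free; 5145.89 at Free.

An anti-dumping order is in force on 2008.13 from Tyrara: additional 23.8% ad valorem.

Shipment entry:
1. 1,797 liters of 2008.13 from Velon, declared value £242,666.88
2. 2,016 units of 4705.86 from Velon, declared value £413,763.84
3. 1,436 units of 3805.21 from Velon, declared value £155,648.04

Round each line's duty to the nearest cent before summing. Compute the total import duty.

Line 1 (2008.13, Velon, 1,797 liters, £242,666.88):
Base rate for 2008.13 is 20.5%.
Origin Velon qualifies under the Tyrune–Velon agreement and 2008.13 is covered: preferential rate 16.5% applies instead.
The additional-duty order on 2008.13 targets Tyrara, not Velon; it does not apply.
Duty = £242,666.88 × 16.5% = £40,040.04.
Line 2 (4705.86, Velon, 2,016 units, £413,763.84):
Base rate for 4705.86 is £1.28/unit.
Origin Velon is the FTA partner but 4705.86 is not on the preference list; base rate stands.
Duty = 2,016 × £1.28 = £2,580.48.
Line 3 (3805.21, Velon, 1,436 units, £155,648.04):
Base rate for 3805.21 is 4.5% + £3.65/unit.
Origin Velon qualifies under the Tyrune–Velon agreement and 3805.21 is covered: preferential rate Free applies instead.
Duty = £155,648.04 × 0% = £0.00.
Total = £40,040.04 + £2,580.48 + £0.00 = £42,620.52.

£42,620.52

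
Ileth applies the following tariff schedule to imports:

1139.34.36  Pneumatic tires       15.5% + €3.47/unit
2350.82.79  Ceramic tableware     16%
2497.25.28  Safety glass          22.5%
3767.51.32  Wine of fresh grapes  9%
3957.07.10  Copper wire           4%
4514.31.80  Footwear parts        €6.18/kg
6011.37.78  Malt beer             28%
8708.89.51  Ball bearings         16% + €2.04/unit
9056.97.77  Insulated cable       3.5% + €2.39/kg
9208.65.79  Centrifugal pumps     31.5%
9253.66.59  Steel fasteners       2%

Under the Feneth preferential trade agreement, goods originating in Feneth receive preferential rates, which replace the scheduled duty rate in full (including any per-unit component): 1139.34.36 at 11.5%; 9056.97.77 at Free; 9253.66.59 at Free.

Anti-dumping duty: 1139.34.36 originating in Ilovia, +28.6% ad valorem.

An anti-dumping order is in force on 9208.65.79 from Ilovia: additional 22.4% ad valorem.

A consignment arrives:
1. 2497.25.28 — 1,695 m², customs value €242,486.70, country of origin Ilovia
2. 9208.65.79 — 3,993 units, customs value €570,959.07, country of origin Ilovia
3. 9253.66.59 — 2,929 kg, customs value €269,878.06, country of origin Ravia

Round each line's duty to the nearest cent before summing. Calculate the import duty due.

€367,704.01

Line 1 (2497.25.28, Ilovia, 1,695 m², €242,486.70):
Base rate for 2497.25.28 is 22.5%.
Duty = €242,486.70 × 22.5% = €54,559.51.
Line 2 (9208.65.79, Ilovia, 3,993 units, €570,959.07):
Base rate for 9208.65.79 is 31.5%.
Additional duty on 9208.65.79 from Ilovia: +22.4%. Applied ad valorem rate: 31.5% + 22.4% = 53.9%.
Duty = €570,959.07 × 53.9% = €307,746.94.
Line 3 (9253.66.59, Ravia, 2,929 kg, €269,878.06):
Base rate for 9253.66.59 is 2%.
9253.66.59 has an FTA preferential rate, but origin Ravia is not Feneth; base rate stands.
Duty = €269,878.06 × 2% = €5,397.56.
Total = €54,559.51 + €307,746.94 + €5,397.56 = €367,704.01.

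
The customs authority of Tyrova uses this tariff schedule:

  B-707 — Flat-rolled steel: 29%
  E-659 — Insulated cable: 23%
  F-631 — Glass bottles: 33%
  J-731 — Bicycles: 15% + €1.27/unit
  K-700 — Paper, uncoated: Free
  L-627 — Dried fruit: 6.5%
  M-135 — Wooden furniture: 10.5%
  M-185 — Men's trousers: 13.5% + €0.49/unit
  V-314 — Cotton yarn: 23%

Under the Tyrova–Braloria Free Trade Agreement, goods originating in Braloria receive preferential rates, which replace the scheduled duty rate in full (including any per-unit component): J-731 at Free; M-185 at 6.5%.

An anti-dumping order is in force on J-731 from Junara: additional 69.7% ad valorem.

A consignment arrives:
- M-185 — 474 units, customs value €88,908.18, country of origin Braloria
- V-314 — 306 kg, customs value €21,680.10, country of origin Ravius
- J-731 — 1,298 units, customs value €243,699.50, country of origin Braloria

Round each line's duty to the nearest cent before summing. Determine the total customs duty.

€10,765.45

Line 1 (M-185, Braloria, 474 units, €88,908.18):
Base rate for M-185 is 13.5% + €0.49/unit.
Origin Braloria qualifies under the Tyrova–Braloria agreement and M-185 is covered: preferential rate 6.5% applies instead.
Duty = €88,908.18 × 6.5% = €5,779.03.
Line 2 (V-314, Ravius, 306 kg, €21,680.10):
Base rate for V-314 is 23%.
Duty = €21,680.10 × 23% = €4,986.42.
Line 3 (J-731, Braloria, 1,298 units, €243,699.50):
Base rate for J-731 is 15% + €1.27/unit.
Origin Braloria qualifies under the Tyrova–Braloria agreement and J-731 is covered: preferential rate Free applies instead.
The additional-duty order on J-731 targets Junara, not Braloria; it does not apply.
Duty = €243,699.50 × 0% = €0.00.
Total = €5,779.03 + €4,986.42 + €0.00 = €10,765.45.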